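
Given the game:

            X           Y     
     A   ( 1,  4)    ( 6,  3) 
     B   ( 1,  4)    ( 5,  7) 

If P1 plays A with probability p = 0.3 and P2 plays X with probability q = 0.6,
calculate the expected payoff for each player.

E[P1] = 2.72, E[P2] = 4.72

Work:
E[P1] = p·q·π₁(A,X) + p·(1-q)·π₁(A,Y) + (1-p)·q·π₁(B,X) + (1-p)·(1-q)·π₁(B,Y)
= 0.3·0.6·1 + 0.3·0.4·6 + 0.7·0.6·1 + 0.7·0.4·5
= 2.72

E[P2] = 4.72 (similar calculation)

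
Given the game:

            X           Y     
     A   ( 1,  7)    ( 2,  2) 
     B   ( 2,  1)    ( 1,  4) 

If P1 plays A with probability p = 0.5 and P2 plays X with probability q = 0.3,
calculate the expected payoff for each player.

E[P1] = 1.5, E[P2] = 3.3

Work:
E[P1] = p·q·π₁(A,X) + p·(1-q)·π₁(A,Y) + (1-p)·q·π₁(B,X) + (1-p)·(1-q)·π₁(B,Y)
= 0.5·0.3·1 + 0.5·0.7·2 + 0.5·0.3·2 + 0.5·0.7·1
= 1.5

E[P2] = 3.3 (similar calculation)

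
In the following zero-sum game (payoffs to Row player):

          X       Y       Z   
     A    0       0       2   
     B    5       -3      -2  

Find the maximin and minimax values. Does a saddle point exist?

Maximin = 0, Minimax = 0, Saddle: True

Work:
Row minimums: [0, -3] → maximin = 0
Column maximums: [5, 0, 2] → minimax = 0
Saddle point exists! Game value = 0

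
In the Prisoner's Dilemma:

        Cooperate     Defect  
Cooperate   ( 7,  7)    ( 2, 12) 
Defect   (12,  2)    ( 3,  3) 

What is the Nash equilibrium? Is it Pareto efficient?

(Defect, Defect) is NE; not Pareto efficient

Work:
Defect dominates Cooperate for both players:
If P2 cooperates: Defect (12) > Cooperate (7)
If P2 defects: Defect (3) > Cooperate (2)
NE: (Defect, Defect) with payoff (3, 3)
But (Cooperate, Cooperate) = (7, 7) Pareto dominates (3, 3)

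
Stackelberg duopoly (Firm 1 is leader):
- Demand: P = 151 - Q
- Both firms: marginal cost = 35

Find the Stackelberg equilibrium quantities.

q₁* (leader) = 58.0, q₂* (follower) = 29.0

Work:
Follower's reaction: q₂ = (a - c - q₁)/2
Leader substitutes: π₁ = q₁·(a - q₁ - (a-c-q₁)/2 - c)
FOC: q₁* = (151 - 35)/2 = 58.00
Then: q₂* = (151 - 35 - 58.0)/2 = 29.00
Leader has first-mover advantage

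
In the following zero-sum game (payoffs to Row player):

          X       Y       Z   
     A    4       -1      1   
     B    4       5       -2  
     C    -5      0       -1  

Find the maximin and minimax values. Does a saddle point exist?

Maximin = -1, Minimax = 1, Saddle: False

Work:
Row minimums: [-1, -2, -5] → maximin = -1
Column maximums: [4, 5, 1] → minimax = 1
No saddle point (maximin ≠ minimax). Mixed strategy needed.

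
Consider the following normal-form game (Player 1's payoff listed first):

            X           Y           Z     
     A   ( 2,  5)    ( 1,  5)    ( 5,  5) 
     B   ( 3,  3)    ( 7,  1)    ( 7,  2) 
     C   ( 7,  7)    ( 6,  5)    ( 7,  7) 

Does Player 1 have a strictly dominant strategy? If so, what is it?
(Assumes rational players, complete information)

No strictly dominant strategy exists for Player 1

Work:
A strategy strictly dominates another if it gives a strictly higher payoff against every opponent action. Compare each pair of P1's strategies column-by-column:
  A vs B: [2 vs 3, 1 vs 7, 5 vs 7] → A does not strictly dominate B (column X: 2 ≤ 3)
  A vs C: [2 vs 7, 1 vs 6, 5 vs 7] → A does not strictly dominate C (column X: 2 ≤ 7)
  B vs A: [3 vs 2, 7 vs 1, 7 vs 5] → B strictly dominates A
  B vs C: [3 vs 7, 7 vs 6, 7 vs 7] → B does not strictly dominate C (column X: 3 ≤ 7)
  C vs A: [7 vs 2, 6 vs 1, 7 vs 5] → C strictly dominates A
  C vs B: [7 vs 3, 6 vs 7, 7 vs 7] → C does not strictly dominate B (column Y: 6 ≤ 7)
No single strategy strictly dominates all others → no strictly dominant strategy.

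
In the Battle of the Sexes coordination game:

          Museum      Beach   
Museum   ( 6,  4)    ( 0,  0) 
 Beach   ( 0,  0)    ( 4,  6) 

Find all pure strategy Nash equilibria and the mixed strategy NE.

Pure NE: (Museum, Museum) and (Beach, Beach); Mixed NE: p = 0.6, q = 0.4

Work:
Check pure NE:
(Museum, Museum): (6, 4) - no unilateral deviation beneficial
(Beach, Beach): (4, 6) - no unilateral deviation beneficial
Mixed NE: P1 plays Museum with p = 0.6, P2 plays Museum with q = 0.4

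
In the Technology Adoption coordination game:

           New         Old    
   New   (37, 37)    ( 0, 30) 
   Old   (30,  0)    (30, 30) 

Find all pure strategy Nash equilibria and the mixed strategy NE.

Pure NE: (New, New) and (Old, Old); Mixed NE: p = 0.8108, q = 0.8108

Work:
Check pure NE:
(New, New): (37, 37) - no unilateral deviation beneficial
(Old, Old): (30, 30) - no unilateral deviation beneficial
Mixed NE: P1 plays New with p = 0.8108, P2 plays New with q = 0.8108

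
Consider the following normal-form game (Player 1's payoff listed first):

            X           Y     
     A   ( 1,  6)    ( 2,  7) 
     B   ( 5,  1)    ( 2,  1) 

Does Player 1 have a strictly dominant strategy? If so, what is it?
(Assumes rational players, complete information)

No strictly dominant strategy exists for Player 1

Work:
A strategy strictly dominates another if it gives a strictly higher payoff against every opponent action. Compare each pair of P1's strategies column-by-column:
  A vs B: [1 vs 5, 2 vs 2] → A does not strictly dominate B (column X: 1 ≤ 5)
  B vs A: [5 vs 1, 2 vs 2] → B does not strictly dominate A (column Y: 2 ≤ 2)
No single strategy strictly dominates all others → no strictly dominant strategy.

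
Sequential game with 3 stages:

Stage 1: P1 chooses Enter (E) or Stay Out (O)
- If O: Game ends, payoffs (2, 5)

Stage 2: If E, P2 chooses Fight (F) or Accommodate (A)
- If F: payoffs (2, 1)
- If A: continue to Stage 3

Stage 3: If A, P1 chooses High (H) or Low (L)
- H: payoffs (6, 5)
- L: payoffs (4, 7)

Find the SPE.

SPE: (E, A, H); Outcome (6, 5)

Work:
Stage 3: P1 chooses H (6 vs 4)
Stage 2: P2: F->1, A->5 (anticipating H). Choose A
Stage 1: P1: O->2, E->6 (anticipating A, H). Choose E
SPE path: E -> A -> H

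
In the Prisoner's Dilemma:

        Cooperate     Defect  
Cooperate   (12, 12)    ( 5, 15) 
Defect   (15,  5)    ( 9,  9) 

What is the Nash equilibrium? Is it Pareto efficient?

(Defect, Defect) is NE; not Pareto efficient

Work:
Defect dominates Cooperate for both players:
If P2 cooperates: Defect (15) > Cooperate (12)
If P2 defects: Defect (9) > Cooperate (5)
NE: (Defect, Defect) with payoff (9, 9)
But (Cooperate, Cooperate) = (12, 12) Pareto dominates (9, 9)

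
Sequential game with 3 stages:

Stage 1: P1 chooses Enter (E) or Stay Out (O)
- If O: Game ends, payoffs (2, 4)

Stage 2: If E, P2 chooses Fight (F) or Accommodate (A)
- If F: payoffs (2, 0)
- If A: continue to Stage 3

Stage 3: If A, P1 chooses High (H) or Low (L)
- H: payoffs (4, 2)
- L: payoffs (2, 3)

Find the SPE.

SPE: (E, A, H); Outcome (4, 2)

Work:
Stage 3: P1 chooses H (4 vs 2)
Stage 2: P2: F->0, A->2 (anticipating H). Choose A
Stage 1: P1: O->2, E->4 (anticipating A, H). Choose E
SPE path: E -> A -> H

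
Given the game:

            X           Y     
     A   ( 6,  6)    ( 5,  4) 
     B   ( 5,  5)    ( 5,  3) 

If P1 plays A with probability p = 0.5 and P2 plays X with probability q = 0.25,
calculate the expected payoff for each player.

E[P1] = 5.125, E[P2] = 4.0

Work:
E[P1] = p·q·π₁(A,X) + p·(1-q)·π₁(A,Y) + (1-p)·q·π₁(B,X) + (1-p)·(1-q)·π₁(B,Y)
= 0.5·0.25·6 + 0.5·0.75·5 + 0.5·0.25·5 + 0.5·0.75·5
= 5.125

E[P2] = 4.0 (similar calculation)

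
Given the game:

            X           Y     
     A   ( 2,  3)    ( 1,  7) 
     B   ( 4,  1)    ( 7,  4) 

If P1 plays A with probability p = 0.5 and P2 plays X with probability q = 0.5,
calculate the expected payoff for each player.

E[P1] = 3.5, E[P2] = 3.75

Work:
E[P1] = p·q·π₁(A,X) + p·(1-q)·π₁(A,Y) + (1-p)·q·π₁(B,X) + (1-p)·(1-q)·π₁(B,Y)
= 0.5·0.5·2 + 0.5·0.5·1 + 0.5·0.5·4 + 0.5·0.5·7
= 3.5

E[P2] = 3.75 (similar calculation)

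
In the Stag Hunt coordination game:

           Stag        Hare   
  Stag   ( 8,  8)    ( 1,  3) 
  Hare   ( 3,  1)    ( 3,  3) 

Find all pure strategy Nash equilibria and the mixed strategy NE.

Pure NE: (Stag, Stag) and (Hare, Hare); Mixed NE: p = 0.2857, q = 0.2857

Work:
Check pure NE:
(Stag, Stag): (8, 8) - no unilateral deviation beneficial
(Hare, Hare): (3, 3) - no unilateral deviation beneficial
Mixed NE: P1 plays Stag with p = 0.2857, P2 plays Stag with q = 0.2857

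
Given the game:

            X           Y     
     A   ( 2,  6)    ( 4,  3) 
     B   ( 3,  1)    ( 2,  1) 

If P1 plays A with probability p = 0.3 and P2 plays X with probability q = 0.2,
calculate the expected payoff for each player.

E[P1] = 2.62, E[P2] = 1.78

Work:
E[P1] = p·q·π₁(A,X) + p·(1-q)·π₁(A,Y) + (1-p)·q·π₁(B,X) + (1-p)·(1-q)·π₁(B,Y)
= 0.3·0.2·2 + 0.3·0.8·4 + 0.7·0.2·3 + 0.7·0.8·2
= 2.62

E[P2] = 1.78 (similar calculation)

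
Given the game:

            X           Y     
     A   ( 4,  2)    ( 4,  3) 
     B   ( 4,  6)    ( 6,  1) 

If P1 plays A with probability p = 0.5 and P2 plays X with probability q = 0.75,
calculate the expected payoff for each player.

E[P1] = 4.25, E[P2] = 3.5

Work:
E[P1] = p·q·π₁(A,X) + p·(1-q)·π₁(A,Y) + (1-p)·q·π₁(B,X) + (1-p)·(1-q)·π₁(B,Y)
= 0.5·0.75·4 + 0.5·0.25·4 + 0.5·0.75·4 + 0.5·0.25·6
= 4.25

E[P2] = 3.5 (similar calculation)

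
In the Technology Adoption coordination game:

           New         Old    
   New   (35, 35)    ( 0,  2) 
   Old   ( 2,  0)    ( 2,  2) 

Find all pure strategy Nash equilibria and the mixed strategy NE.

Pure NE: (New, New) and (Old, Old); Mixed NE: p = 0.0571, q = 0.0571

Work:
Check pure NE:
(New, New): (35, 35) - no unilateral deviation beneficial
(Old, Old): (2, 2) - no unilateral deviation beneficial
Mixed NE: P1 plays New with p = 0.0571, P2 plays New with q = 0.0571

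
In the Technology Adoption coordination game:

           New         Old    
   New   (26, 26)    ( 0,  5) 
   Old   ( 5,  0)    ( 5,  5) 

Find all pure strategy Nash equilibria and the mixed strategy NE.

Pure NE: (New, New) and (Old, Old); Mixed NE: p = 0.1923, q = 0.1923

Work:
Check pure NE:
(New, New): (26, 26) - no unilateral deviation beneficial
(Old, Old): (5, 5) - no unilateral deviation beneficial
Mixed NE: P1 plays New with p = 0.1923, P2 plays New with q = 0.1923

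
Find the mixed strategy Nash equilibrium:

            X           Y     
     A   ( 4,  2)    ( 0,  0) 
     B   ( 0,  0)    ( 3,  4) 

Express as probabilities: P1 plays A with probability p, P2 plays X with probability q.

p = 0.6667, q = 0.4286

Work:
Find probabilities that make opponent indifferent:
P2 chooses q to make P1 indifferent between A and B
P1 chooses p to make P2 indifferent between X and Y
Mixed NE: P1 plays (A: 0.6667, B: 0.3333), P2 plays (X: 0.4286, Y: 0.5714)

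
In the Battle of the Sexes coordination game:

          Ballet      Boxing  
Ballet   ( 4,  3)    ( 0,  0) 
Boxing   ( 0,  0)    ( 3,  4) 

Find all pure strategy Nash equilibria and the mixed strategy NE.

Pure NE: (Ballet, Ballet) and (Boxing, Boxing); Mixed NE: p = 0.5714, q = 0.4286

Work:
Check pure NE:
(Ballet, Ballet): (4, 3) - no unilateral deviation beneficial
(Boxing, Boxing): (3, 4) - no unilateral deviation beneficial
Mixed NE: P1 plays Ballet with p = 0.5714, P2 plays Ballet with q = 0.4286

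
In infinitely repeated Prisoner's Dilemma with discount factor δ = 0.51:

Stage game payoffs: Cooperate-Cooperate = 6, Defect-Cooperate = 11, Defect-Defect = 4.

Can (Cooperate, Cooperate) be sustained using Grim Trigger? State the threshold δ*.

δ* = 0.7143; since δ = 0.51 < 0.7143, cooperation cannot be sustained

Work:
For Grim Trigger:
Cooperate forever: 6/(1-δ)
Defect then punished: 11 + 4·δ/(1-δ)
Need: 6/(1-δ) ≥ 11 + 4·δ/(1-δ)
Solving: δ ≥ (T-R)/(T-P) = (11-6)/(11-4) = 0.7143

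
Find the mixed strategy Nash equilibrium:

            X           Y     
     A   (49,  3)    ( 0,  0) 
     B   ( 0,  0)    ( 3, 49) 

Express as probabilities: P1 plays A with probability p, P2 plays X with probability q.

p = 0.9423, q = 0.0577

Work:
Find probabilities that make opponent indifferent:
P2 chooses q to make P1 indifferent between A and B
P1 chooses p to make P2 indifferent between X and Y
Mixed NE: P1 plays (A: 0.9423, B: 0.0577), P2 plays (X: 0.0577, Y: 0.9423)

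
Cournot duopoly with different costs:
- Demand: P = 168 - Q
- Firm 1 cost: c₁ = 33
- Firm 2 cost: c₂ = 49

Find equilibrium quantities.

q₁* = 50.33, q₂* = 34.33

Work:
Reaction: q₁ = (168 - 33 - q₂)/2
Reaction: q₂ = (168 - 49 - q₁)/2
Solve simultaneously:
q₁* = (168 - 2×33 + 49)/3 = 50.33
q₂* = (168 - 2×49 + 33)/3 = 34.33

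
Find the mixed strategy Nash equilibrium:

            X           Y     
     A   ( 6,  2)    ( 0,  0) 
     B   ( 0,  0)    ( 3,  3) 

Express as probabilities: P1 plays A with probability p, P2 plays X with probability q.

p = 0.6, q = 0.3333

Work:
Find probabilities that make opponent indifferent:
P2 chooses q to make P1 indifferent between A and B
P1 chooses p to make P2 indifferent between X and Y
Mixed NE: P1 plays (A: 0.6, B: 0.4), P2 plays (X: 0.3333, Y: 0.6667)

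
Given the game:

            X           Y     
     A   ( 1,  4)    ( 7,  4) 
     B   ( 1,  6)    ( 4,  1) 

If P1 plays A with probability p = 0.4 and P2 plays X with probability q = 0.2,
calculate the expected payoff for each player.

E[P1] = 4.36, E[P2] = 2.8

Work:
E[P1] = p·q·π₁(A,X) + p·(1-q)·π₁(A,Y) + (1-p)·q·π₁(B,X) + (1-p)·(1-q)·π₁(B,Y)
= 0.4·0.2·1 + 0.4·0.8·7 + 0.6·0.2·1 + 0.6·0.8·4
= 4.36

E[P2] = 2.8 (similar calculation)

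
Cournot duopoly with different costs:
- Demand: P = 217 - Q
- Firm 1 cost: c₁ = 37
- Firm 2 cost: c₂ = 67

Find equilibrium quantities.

q₁* = 70.0, q₂* = 40.0

Work:
Reaction: q₁ = (217 - 37 - q₂)/2
Reaction: q₂ = (217 - 67 - q₁)/2
Solve simultaneously:
q₁* = (217 - 2×37 + 67)/3 = 70.0
q₂* = (217 - 2×67 + 37)/3 = 40.0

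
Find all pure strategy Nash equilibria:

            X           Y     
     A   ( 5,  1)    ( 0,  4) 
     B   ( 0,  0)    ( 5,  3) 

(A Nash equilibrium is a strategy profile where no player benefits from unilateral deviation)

Nash equilibrium: (B, Y)

Work:
Best responses:
  P1 vs X: payoffs [5, 0] → best response A (payoff 5)
  P1 vs Y: payoffs [0, 5] → best response B (payoff 5)
  P2 vs A: payoffs [1, 4] → best response Y (payoff 4)
  P2 vs B: payoffs [0, 3] → best response Y (payoff 3)
Mutual best responses: (B,Y) → Nash equilibria.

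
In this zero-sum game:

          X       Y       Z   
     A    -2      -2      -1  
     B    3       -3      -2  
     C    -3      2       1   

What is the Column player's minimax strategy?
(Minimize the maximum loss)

Column should play Z, value = 1

Work:
Column player minimizes Row's maximum payoff:
Column X: max payoff to Row = 3
Column Y: max payoff to Row = 2
Column Z: max payoff to Row = 1
Minimum is 1, achieved by column Z.
Minimax strategy: Z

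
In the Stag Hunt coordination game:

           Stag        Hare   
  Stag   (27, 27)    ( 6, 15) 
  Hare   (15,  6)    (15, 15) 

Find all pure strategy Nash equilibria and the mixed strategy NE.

Pure NE: (Stag, Stag) and (Hare, Hare); Mixed NE: p = 0.4286, q = 0.4286

Work:
Check pure NE:
(Stag, Stag): (27, 27) - no unilateral deviation beneficial
(Hare, Hare): (15, 15) - no unilateral deviation beneficial
Mixed NE: P1 plays Stag with p = 0.4286, P2 plays Stag with q = 0.4286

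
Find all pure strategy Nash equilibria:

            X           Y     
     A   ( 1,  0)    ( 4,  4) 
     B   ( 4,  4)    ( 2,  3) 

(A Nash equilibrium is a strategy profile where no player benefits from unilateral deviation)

Nash equilibrium: (A, Y), (B, X)

Work:
Best responses:
  P1 vs X: payoffs [1, 4] → best response B (payoff 4)
  P1 vs Y: payoffs [4, 2] → best response A (payoff 4)
  P2 vs A: payoffs [0, 4] → best response Y (payoff 4)
  P2 vs B: payoffs [4, 3] → best response X (payoff 4)
Mutual best responses: (A,Y), (B,X) → Nash equilibria.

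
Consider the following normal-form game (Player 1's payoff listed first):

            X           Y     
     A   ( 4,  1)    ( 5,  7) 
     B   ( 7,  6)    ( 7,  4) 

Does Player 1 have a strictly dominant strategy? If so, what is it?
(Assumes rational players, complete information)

Yes, Player 1's strictly dominant strategy is B

Work:
A strategy strictly dominates another if it gives a strictly higher payoff against every opponent action. Compare each pair of P1's strategies column-by-column:
  A vs B: [4 vs 7, 5 vs 7] → A does not strictly dominate B (column X: 4 ≤ 7)
  B vs A: [7 vs 4, 7 vs 5] → B strictly dominates A
B strictly dominates every other strategy → strictly dominant.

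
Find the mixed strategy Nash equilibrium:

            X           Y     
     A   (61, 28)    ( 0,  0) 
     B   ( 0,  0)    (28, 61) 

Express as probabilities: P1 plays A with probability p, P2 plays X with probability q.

p = 0.6854, q = 0.3146

Work:
Find probabilities that make opponent indifferent:
P2 chooses q to make P1 indifferent between A and B
P1 chooses p to make P2 indifferent between X and Y
Mixed NE: P1 plays (A: 0.6854, B: 0.3146), P2 plays (X: 0.3146, Y: 0.6854)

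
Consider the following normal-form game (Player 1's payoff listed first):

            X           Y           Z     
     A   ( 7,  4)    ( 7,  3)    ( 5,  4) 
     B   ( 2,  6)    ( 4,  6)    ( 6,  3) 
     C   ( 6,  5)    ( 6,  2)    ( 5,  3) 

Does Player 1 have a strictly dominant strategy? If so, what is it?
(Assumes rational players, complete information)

No strictly dominant strategy exists for Player 1

Work:
A strategy strictly dominates another if it gives a strictly higher payoff against every opponent action. Compare each pair of P1's strategies column-by-column:
  A vs B: [7 vs 2, 7 vs 4, 5 vs 6] → A does not strictly dominate B (column Z: 5 ≤ 6)
  A vs C: [7 vs 6, 7 vs 6, 5 vs 5] → A does not strictly dominate C (column Z: 5 ≤ 5)
  B vs A: [2 vs 7, 4 vs 7, 6 vs 5] → B does not strictly dominate A (column X: 2 ≤ 7)
  B vs C: [2 vs 6, 4 vs 6, 6 vs 5] → B does not strictly dominate C (column X: 2 ≤ 6)
  C vs A: [6 vs 7, 6 vs 7, 5 vs 5] → C does not strictly dominate A (column X: 6 ≤ 7)
  C vs B: [6 vs 2, 6 vs 4, 5 vs 6] → C does not strictly dominate B (column Z: 5 ≤ 6)
No single strategy strictly dominates all others → no strictly dominant strategy.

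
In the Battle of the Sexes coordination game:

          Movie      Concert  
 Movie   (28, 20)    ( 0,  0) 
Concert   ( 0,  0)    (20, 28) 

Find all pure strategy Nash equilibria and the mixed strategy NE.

Pure NE: (Movie, Movie) and (Concert, Concert); Mixed NE: p = 0.5833, q = 0.4167

Work:
Check pure NE:
(Movie, Movie): (28, 20) - no unilateral deviation beneficial
(Concert, Concert): (20, 28) - no unilateral deviation beneficial
Mixed NE: P1 plays Movie with p = 0.5833, P2 plays Movie with q = 0.4167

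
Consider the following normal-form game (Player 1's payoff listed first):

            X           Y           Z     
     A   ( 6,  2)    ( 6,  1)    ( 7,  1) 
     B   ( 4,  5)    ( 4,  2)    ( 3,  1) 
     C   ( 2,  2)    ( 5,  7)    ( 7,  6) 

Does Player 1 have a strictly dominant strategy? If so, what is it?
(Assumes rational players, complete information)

No strictly dominant strategy exists for Player 1

Work:
A strategy strictly dominates another if it gives a strictly higher payoff against every opponent action. Compare each pair of P1's strategies column-by-column:
  A vs B: [6 vs 4, 6 vs 4, 7 vs 3] → A strictly dominates B
  A vs C: [6 vs 2, 6 vs 5, 7 vs 7] → A does not strictly dominate C (column Z: 7 ≤ 7)
  B vs A: [4 vs 6, 4 vs 6, 3 vs 7] → B does not strictly dominate A (column X: 4 ≤ 6)
  B vs C: [4 vs 2, 4 vs 5, 3 vs 7] → B does not strictly dominate C (column Y: 4 ≤ 5)
  C vs A: [2 vs 6, 5 vs 6, 7 vs 7] → C does not strictly dominate A (column X: 2 ≤ 6)
  C vs B: [2 vs 4, 5 vs 4, 7 vs 3] → C does not strictly dominate B (column X: 2 ≤ 4)
No single strategy strictly dominates all others → no strictly dominant strategy.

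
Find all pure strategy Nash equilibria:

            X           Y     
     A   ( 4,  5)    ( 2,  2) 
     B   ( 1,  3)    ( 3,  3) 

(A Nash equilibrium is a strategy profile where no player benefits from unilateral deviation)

Nash equilibrium: (A, X), (B, Y)

Work:
Best responses:
  P1 vs X: payoffs [4, 1] → best response A (payoff 4)
  P1 vs Y: payoffs [2, 3] → best response B (payoff 3)
  P2 vs A: payoffs [5, 2] → best response X (payoff 5)
  P2 vs B: payoffs [3, 3] → best response X/Y (payoff 3)
Mutual best responses: (A,X), (B,Y) → Nash equilibria.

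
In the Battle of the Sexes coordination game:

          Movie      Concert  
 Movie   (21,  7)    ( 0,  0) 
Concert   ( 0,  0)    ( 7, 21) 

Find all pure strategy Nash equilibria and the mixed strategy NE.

Pure NE: (Movie, Movie) and (Concert, Concert); Mixed NE: p = 0.75, q = 0.25

Work:
Check pure NE:
(Movie, Movie): (21, 7) - no unilateral deviation beneficial
(Concert, Concert): (7, 21) - no unilateral deviation beneficial
Mixed NE: P1 plays Movie with p = 0.75, P2 plays Movie with q = 0.25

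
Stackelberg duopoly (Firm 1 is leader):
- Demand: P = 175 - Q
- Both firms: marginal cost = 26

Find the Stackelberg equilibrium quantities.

q₁* (leader) = 74.5, q₂* (follower) = 37.25

Work:
Follower's reaction: q₂ = (a - c - q₁)/2
Leader substitutes: π₁ = q₁·(a - q₁ - (a-c-q₁)/2 - c)
FOC: q₁* = (175 - 26)/2 = 74.50
Then: q₂* = (175 - 26 - 74.5)/2 = 37.25
Leader has first-mover advantage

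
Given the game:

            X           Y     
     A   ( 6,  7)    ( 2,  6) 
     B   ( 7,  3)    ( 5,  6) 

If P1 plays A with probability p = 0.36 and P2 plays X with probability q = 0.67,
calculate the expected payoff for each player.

E[P1] = 5.7424, E[P2] = 4.9548

Work:
E[P1] = p·q·π₁(A,X) + p·(1-q)·π₁(A,Y) + (1-p)·q·π₁(B,X) + (1-p)·(1-q)·π₁(B,Y)
= 0.36·0.67·6 + 0.36·0.33·2 + 0.64·0.67·7 + 0.64·0.33·5
= 5.7424

E[P2] = 4.9548 (similar calculation)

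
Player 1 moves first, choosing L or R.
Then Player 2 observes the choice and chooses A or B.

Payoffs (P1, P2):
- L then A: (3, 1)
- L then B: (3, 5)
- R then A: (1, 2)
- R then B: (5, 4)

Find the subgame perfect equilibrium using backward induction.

P1 plays R, P2 plays B after L and B after R; Payoff (5, 4)

Work:
Backward induction:
After L: P2 chooses B → P1 gets 3
After R: P2 chooses B → P1 gets 5
P1 chooses R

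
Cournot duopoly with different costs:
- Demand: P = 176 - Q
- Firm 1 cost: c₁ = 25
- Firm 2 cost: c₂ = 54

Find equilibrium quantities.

q₁* = 60.0, q₂* = 31.0

Work:
Reaction: q₁ = (176 - 25 - q₂)/2
Reaction: q₂ = (176 - 54 - q₁)/2
Solve simultaneously:
q₁* = (176 - 2×25 + 54)/3 = 60.0
q₂* = (176 - 2×54 + 25)/3 = 31.0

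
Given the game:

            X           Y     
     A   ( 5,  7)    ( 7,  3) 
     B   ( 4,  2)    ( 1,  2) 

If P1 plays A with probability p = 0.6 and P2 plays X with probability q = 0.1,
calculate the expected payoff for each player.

E[P1] = 4.6, E[P2] = 2.84

Work:
E[P1] = p·q·π₁(A,X) + p·(1-q)·π₁(A,Y) + (1-p)·q·π₁(B,X) + (1-p)·(1-q)·π₁(B,Y)
= 0.6·0.1·5 + 0.6·0.9·7 + 0.4·0.1·4 + 0.4·0.9·1
= 4.6

E[P2] = 2.84 (similar calculation)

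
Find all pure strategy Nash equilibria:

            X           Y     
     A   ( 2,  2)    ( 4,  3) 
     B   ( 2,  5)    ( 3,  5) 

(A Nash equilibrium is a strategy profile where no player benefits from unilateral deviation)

Nash equilibrium: (A, Y), (B, X)

Work:
Best responses:
  P1 vs X: payoffs [2, 2] → best response A/B (payoff 2)
  P1 vs Y: payoffs [4, 3] → best response A (payoff 4)
  P2 vs A: payoffs [2, 3] → best response Y (payoff 3)
  P2 vs B: payoffs [5, 5] → best response X/Y (payoff 5)
Mutual best responses: (A,Y), (B,X) → Nash equilibria.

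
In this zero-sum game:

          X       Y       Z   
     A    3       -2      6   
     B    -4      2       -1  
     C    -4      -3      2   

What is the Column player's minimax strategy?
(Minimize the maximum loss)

Column should play Y, value = 2

Work:
Column player minimizes Row's maximum payoff:
Column X: max payoff to Row = 3
Column Y: max payoff to Row = 2
Column Z: max payoff to Row = 6
Minimum is 2, achieved by column Y.
Minimax strategy: Y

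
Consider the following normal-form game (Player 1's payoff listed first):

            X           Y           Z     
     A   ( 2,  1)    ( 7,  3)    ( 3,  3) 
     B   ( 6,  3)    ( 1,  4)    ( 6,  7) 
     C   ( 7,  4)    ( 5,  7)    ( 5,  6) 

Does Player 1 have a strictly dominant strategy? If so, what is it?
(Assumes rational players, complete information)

No strictly dominant strategy exists for Player 1

Work:
A strategy strictly dominates another if it gives a strictly higher payoff against every opponent action. Compare each pair of P1's strategies column-by-column:
  A vs B: [2 vs 6, 7 vs 1, 3 vs 6] → A does not strictly dominate B (column X: 2 ≤ 6)
  A vs C: [2 vs 7, 7 vs 5, 3 vs 5] → A does not strictly dominate C (column X: 2 ≤ 7)
  B vs A: [6 vs 2, 1 vs 7, 6 vs 3] → B does not strictly dominate A (column Y: 1 ≤ 7)
  B vs C: [6 vs 7, 1 vs 5, 6 vs 5] → B does not strictly dominate C (column X: 6 ≤ 7)
  C vs A: [7 vs 2, 5 vs 7, 5 vs 3] → C does not strictly dominate A (column Y: 5 ≤ 7)
  C vs B: [7 vs 6, 5 vs 1, 5 vs 6] → C does not strictly dominate B (column Z: 5 ≤ 6)
No single strategy strictly dominates all others → no strictly dominant strategy.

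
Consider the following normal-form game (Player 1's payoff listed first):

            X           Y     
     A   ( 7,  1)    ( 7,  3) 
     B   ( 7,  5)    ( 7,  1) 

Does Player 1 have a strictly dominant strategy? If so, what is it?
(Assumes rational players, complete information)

No strictly dominant strategy exists for Player 1

Work:
A strategy strictly dominates another if it gives a strictly higher payoff against every opponent action. Compare each pair of P1's strategies column-by-column:
  A vs B: [7 vs 7, 7 vs 7] → A does not strictly dominate B (column X: 7 ≤ 7)
  B vs A: [7 vs 7, 7 vs 7] → B does not strictly dominate A (column X: 7 ≤ 7)
No single strategy strictly dominates all others → no strictly dominant strategy.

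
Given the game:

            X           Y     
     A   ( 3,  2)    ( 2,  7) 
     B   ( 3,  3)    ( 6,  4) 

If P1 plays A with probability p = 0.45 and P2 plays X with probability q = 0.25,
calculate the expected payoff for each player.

E[P1] = 3.9, E[P2] = 4.65

Work:
E[P1] = p·q·π₁(A,X) + p·(1-q)·π₁(A,Y) + (1-p)·q·π₁(B,X) + (1-p)·(1-q)·π₁(B,Y)
= 0.45·0.25·3 + 0.45·0.75·2 + 0.55·0.25·3 + 0.55·0.75·6
= 3.9

E[P2] = 4.65 (similar calculation)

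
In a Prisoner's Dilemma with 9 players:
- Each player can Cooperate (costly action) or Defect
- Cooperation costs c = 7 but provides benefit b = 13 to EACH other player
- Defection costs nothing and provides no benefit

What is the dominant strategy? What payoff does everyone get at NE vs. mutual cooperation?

Dominant: Defect; NE payoff = 0; Coop payoff = 97

Work:
Defect dominates (saves cost c = 7, benefit to others is external)
NE: All defect → everyone gets 0
If all cooperate: each receives (8)×13 - 7 = 97
Social dilemma: 97 > 0 but NE gives 0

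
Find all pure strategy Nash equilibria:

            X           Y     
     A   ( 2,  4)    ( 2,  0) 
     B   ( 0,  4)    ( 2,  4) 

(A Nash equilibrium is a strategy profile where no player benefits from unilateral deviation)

Nash equilibrium: (A, X), (B, Y)

Work:
Best responses:
  P1 vs X: payoffs [2, 0] → best response A (payoff 2)
  P1 vs Y: payoffs [2, 2] → best response A/B (payoff 2)
  P2 vs A: payoffs [4, 0] → best response X (payoff 4)
  P2 vs B: payoffs [4, 4] → best response X/Y (payoff 4)
Mutual best responses: (A,X), (B,Y) → Nash equilibria.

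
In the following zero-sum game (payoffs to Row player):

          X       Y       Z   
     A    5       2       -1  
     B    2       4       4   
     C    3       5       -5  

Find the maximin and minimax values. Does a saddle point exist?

Maximin = 2, Minimax = 4, Saddle: False

Work:
Row minimums: [-1, 2, -5] → maximin = 2
Column maximums: [5, 5, 4] → minimax = 4
No saddle point (maximin ≠ minimax). Mixed strategy needed.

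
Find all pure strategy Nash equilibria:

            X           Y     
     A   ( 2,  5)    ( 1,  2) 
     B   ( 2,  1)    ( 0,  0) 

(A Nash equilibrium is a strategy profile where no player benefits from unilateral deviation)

Nash equilibrium: (A, X), (B, X)

Work:
Best responses:
  P1 vs X: payoffs [2, 2] → best response A/B (payoff 2)
  P1 vs Y: payoffs [1, 0] → best response A (payoff 1)
  P2 vs A: payoffs [5, 2] → best response X (payoff 5)
  P2 vs B: payoffs [1, 0] → best response X (payoff 1)
Mutual best responses: (A,X), (B,X) → Nash equilibria.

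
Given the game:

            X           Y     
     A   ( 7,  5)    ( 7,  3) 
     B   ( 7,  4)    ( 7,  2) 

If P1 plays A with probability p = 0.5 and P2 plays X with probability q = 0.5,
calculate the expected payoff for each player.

E[P1] = 7.0, E[P2] = 3.5

Work:
E[P1] = p·q·π₁(A,X) + p·(1-q)·π₁(A,Y) + (1-p)·q·π₁(B,X) + (1-p)·(1-q)·π₁(B,Y)
= 0.5·0.5·7 + 0.5·0.5·7 + 0.5·0.5·7 + 0.5·0.5·7
= 7.0

E[P2] = 3.5 (similar calculation)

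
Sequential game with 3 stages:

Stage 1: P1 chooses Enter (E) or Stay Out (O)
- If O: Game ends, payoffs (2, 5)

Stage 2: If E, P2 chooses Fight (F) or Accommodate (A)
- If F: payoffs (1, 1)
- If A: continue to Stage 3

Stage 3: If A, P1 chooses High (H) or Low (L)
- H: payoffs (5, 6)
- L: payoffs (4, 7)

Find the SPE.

SPE: (E, A, H); Outcome (5, 6)

Work:
Stage 3: P1 chooses H (5 vs 4)
Stage 2: P2: F->1, A->6 (anticipating H). Choose A
Stage 1: P1: O->2, E->5 (anticipating A, H). Choose E
SPE path: E -> A -> H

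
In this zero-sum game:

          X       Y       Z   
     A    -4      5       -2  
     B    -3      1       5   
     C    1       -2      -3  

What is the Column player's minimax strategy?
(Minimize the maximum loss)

Column should play X, value = 1

Work:
Column player minimizes Row's maximum payoff:
Column X: max payoff to Row = 1
Column Y: max payoff to Row = 5
Column Z: max payoff to Row = 5
Minimum is 1, achieved by column X.
Minimax strategy: X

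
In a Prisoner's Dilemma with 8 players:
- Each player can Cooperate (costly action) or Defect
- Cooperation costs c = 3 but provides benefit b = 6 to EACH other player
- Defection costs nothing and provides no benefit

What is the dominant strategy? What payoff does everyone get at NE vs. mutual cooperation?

Dominant: Defect; NE payoff = 0; Coop payoff = 39

Work:
Defect dominates (saves cost c = 3, benefit to others is external)
NE: All defect → everyone gets 0
If all cooperate: each receives (7)×6 - 3 = 39
Social dilemma: 39 > 0 but NE gives 0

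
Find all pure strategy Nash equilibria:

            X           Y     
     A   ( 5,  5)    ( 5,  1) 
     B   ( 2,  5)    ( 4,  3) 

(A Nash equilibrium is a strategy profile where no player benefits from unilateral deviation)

Nash equilibrium: (A, X)

Work:
Best responses:
  P1 vs X: payoffs [5, 2] → best response A (payoff 5)
  P1 vs Y: payoffs [5, 4] → best response A (payoff 5)
  P2 vs A: payoffs [5, 1] → best response X (payoff 5)
  P2 vs B: payoffs [5, 3] → best response X (payoff 5)
Mutual best responses: (A,X) → Nash equilibria.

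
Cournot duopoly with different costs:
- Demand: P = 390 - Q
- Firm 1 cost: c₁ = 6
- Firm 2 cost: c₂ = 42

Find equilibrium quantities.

q₁* = 140.0, q₂* = 104.0

Work:
Reaction: q₁ = (390 - 6 - q₂)/2
Reaction: q₂ = (390 - 42 - q₁)/2
Solve simultaneously:
q₁* = (390 - 2×6 + 42)/3 = 140.0
q₂* = (390 - 2×42 + 6)/3 = 104.0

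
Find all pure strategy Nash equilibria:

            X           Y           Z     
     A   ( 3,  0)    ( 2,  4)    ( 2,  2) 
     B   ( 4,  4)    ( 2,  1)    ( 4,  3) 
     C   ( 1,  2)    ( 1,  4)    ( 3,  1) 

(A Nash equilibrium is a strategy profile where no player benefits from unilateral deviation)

Nash equilibrium: (A, Y), (B, X)

Work:
Best responses:
  P1 vs X: payoffs [3, 4, 1] → best response B (payoff 4)
  P1 vs Y: payoffs [2, 2, 1] → best response A/B (payoff 2)
  P1 vs Z: payoffs [2, 4, 3] → best response B (payoff 4)
  P2 vs A: payoffs [0, 4, 2] → best response Y (payoff 4)
  P2 vs B: payoffs [4, 1, 3] → best response X (payoff 4)
  P2 vs C: payoffs [2, 4, 1] → best response Y (payoff 4)
Mutual best responses: (A,Y), (B,X) → Nash equilibria.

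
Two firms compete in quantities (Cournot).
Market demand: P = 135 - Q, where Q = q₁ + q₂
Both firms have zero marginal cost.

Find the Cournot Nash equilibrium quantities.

q₁* = q₂* = 45.0; P* = 45.0

Work:
Profit: π_i = P·q_i = (a - q_i - q_j)·q_i
FOC: ∂π_i/∂q_i = a - 2q_i - q_j = 0
Reaction function: q_i = (135 - q_j)/2
Symmetry: q* = 135/3 = 45.0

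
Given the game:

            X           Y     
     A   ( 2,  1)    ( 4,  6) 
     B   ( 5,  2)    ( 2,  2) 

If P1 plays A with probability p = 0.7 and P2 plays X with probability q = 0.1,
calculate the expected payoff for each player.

E[P1] = 3.35, E[P2] = 4.45

Work:
E[P1] = p·q·π₁(A,X) + p·(1-q)·π₁(A,Y) + (1-p)·q·π₁(B,X) + (1-p)·(1-q)·π₁(B,Y)
= 0.7·0.1·2 + 0.7·0.9·4 + 0.3·0.1·5 + 0.3·0.9·2
= 3.35

E[P2] = 4.45 (similar calculation)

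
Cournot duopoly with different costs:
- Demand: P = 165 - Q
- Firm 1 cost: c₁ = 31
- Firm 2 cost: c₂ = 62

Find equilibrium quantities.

q₁* = 55.0, q₂* = 24.0

Work:
Reaction: q₁ = (165 - 31 - q₂)/2
Reaction: q₂ = (165 - 62 - q₁)/2
Solve simultaneously:
q₁* = (165 - 2×31 + 62)/3 = 55.0
q₂* = (165 - 2×62 + 31)/3 = 24.0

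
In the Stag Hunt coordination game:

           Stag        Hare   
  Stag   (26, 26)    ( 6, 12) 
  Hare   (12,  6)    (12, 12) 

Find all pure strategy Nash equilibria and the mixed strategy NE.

Pure NE: (Stag, Stag) and (Hare, Hare); Mixed NE: p = 0.3, q = 0.3

Work:
Check pure NE:
(Stag, Stag): (26, 26) - no unilateral deviation beneficial
(Hare, Hare): (12, 12) - no unilateral deviation beneficial
Mixed NE: P1 plays Stag with p = 0.3, P2 plays Stag with q = 0.3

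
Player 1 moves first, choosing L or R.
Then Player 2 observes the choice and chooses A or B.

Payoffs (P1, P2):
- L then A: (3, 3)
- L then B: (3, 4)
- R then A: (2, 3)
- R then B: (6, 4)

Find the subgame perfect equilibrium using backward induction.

P1 plays R, P2 plays B after L and B after R; Payoff (6, 4)

Work:
Backward induction:
After L: P2 chooses B → P1 gets 3
After R: P2 chooses B → P1 gets 6
P1 chooses R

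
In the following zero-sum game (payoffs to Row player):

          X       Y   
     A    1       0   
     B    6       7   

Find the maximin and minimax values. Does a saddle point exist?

Maximin = 6, Minimax = 6, Saddle: True

Work:
Row minimums: [0, 6] → maximin = 6
Column maximums: [6, 7] → minimax = 6
Saddle point exists! Game value = 6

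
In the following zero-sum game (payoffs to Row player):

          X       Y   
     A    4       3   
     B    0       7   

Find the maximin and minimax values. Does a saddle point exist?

Maximin = 3, Minimax = 4, Saddle: False

Work:
Row minimums: [3, 0] → maximin = 3
Column maximums: [4, 7] → minimax = 4
No saddle point (maximin ≠ minimax). Mixed strategy needed.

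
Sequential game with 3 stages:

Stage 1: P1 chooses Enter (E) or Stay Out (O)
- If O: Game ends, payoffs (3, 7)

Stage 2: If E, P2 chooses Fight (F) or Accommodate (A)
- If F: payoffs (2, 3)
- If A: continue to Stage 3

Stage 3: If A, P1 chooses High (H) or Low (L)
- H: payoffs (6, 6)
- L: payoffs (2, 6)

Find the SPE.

SPE: (E, A, H); Outcome (6, 6)

Work:
Stage 3: P1 chooses H (6 vs 2)
Stage 2: P2: F->3, A->6 (anticipating H). Choose A
Stage 1: P1: O->3, E->6 (anticipating A, H). Choose E
SPE path: E -> A -> H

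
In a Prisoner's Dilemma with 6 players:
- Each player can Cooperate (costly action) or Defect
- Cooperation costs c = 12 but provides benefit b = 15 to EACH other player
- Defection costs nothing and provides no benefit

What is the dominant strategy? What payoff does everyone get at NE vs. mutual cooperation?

Dominant: Defect; NE payoff = 0; Coop payoff = 63

Work:
Defect dominates (saves cost c = 12, benefit to others is external)
NE: All defect → everyone gets 0
If all cooperate: each receives (5)×15 - 12 = 63
Social dilemma: 63 > 0 but NE gives 0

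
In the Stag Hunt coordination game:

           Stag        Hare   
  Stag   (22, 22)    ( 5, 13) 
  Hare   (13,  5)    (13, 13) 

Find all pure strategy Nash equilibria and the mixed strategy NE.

Pure NE: (Stag, Stag) and (Hare, Hare); Mixed NE: p = 0.4706, q = 0.4706

Work:
Check pure NE:
(Stag, Stag): (22, 22) - no unilateral deviation beneficial
(Hare, Hare): (13, 13) - no unilateral deviation beneficial
Mixed NE: P1 plays Stag with p = 0.4706, P2 plays Stag with q = 0.4706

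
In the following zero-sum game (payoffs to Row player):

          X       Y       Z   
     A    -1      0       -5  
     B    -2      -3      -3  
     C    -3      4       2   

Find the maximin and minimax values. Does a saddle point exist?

Maximin = -3, Minimax = -1, Saddle: False

Work:
Row minimums: [-5, -3, -3] → maximin = -3
Column maximums: [-1, 4, 2] → minimax = -1
No saddle point (maximin ≠ minimax). Mixed strategy needed.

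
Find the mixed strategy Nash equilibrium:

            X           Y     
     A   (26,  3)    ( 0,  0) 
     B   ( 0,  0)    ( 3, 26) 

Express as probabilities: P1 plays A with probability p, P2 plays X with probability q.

p = 0.8966, q = 0.1034

Work:
Find probabilities that make opponent indifferent:
P2 chooses q to make P1 indifferent between A and B
P1 chooses p to make P2 indifferent between X and Y
Mixed NE: P1 plays (A: 0.8966, B: 0.1034), P2 plays (X: 0.1034, Y: 0.8966)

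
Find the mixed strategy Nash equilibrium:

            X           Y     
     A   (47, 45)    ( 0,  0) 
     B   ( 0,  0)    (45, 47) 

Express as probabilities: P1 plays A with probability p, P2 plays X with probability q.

p = 0.5109, q = 0.4891

Work:
Find probabilities that make opponent indifferent:
P2 chooses q to make P1 indifferent between A and B
P1 chooses p to make P2 indifferent between X and Y
Mixed NE: P1 plays (A: 0.5109, B: 0.4891), P2 plays (X: 0.4891, Y: 0.5109)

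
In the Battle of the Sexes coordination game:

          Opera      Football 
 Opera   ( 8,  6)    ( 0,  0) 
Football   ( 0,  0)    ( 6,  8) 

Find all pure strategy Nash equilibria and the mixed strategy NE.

Pure NE: (Opera, Opera) and (Football, Football); Mixed NE: p = 0.5714, q = 0.4286

Work:
Check pure NE:
(Opera, Opera): (8, 6) - no unilateral deviation beneficial
(Football, Football): (6, 8) - no unilateral deviation beneficial
Mixed NE: P1 plays Opera with p = 0.5714, P2 plays Opera with q = 0.4286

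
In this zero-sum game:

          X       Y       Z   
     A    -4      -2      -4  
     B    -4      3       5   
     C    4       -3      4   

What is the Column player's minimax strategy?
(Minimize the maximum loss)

Column should play Y, value = 3

Work:
Column player minimizes Row's maximum payoff:
Column X: max payoff to Row = 4
Column Y: max payoff to Row = 3
Column Z: max payoff to Row = 5
Minimum is 3, achieved by column Y.
Minimax strategy: Y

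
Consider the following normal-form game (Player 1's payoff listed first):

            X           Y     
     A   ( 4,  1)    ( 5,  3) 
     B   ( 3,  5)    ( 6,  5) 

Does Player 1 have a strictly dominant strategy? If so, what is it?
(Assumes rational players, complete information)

No strictly dominant strategy exists for Player 1

Work:
A strategy strictly dominates another if it gives a strictly higher payoff against every opponent action. Compare each pair of P1's strategies column-by-column:
  A vs B: [4 vs 3, 5 vs 6] → A does not strictly dominate B (column Y: 5 ≤ 6)
  B vs A: [3 vs 4, 6 vs 5] → B does not strictly dominate A (column X: 3 ≤ 4)
No single strategy strictly dominates all others → no strictly dominant strategy.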